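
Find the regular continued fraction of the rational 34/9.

Run the Euclidean algorithm on 34 and 9; the successive quotients are the partial quotients a_0, a_1, ... (each step inverts the fractional part left over by the previous one):
  34 = 3*9 + 7, so a_0 = 3.
  9 = 1*7 + 2, so a_1 = 1.
  7 = 3*2 + 1, so a_2 = 3.
  2 = 2*1 + 0, so a_3 = 2.
The remainder reaches 0 after 4 divisions, so the expansion has 4 partial quotients, read off in order.

[3; 1, 3, 2]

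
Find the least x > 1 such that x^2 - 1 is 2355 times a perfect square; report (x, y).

(x, y) = (45374, 935)

First expand sqrt(2355) as a continued fraction. With x_i = (sqrt(2355) + m_i)/d_i and (m_0, d_0) = (0, 1): a_0 = floor(sqrt(2355)) = 48, since 48^2 = 2304 <= 2355 < 2401 = 49^2.
Iterate m_{i+1} = d_i*a_i - m_i, d_{i+1} = (2355 - m_{i+1}^2)/d_i, a_{i+1} = floor((a_0 + m_{i+1})/d_{i+1}):
  m_1 = 1*48 - 0 = 48, d_1 = (2355 - 48^2)/1 = 51/1 = 51, a_1 = floor((48 + 48)/51) = 1.
  m_2 = 51*1 - 48 = 3, d_2 = (2355 - 3^2)/51 = 2346/51 = 46, a_2 = floor((48 + 3)/46) = 1.
  m_3 = 46*1 - 3 = 43, d_3 = (2355 - 43^2)/46 = 506/46 = 11, a_3 = floor((48 + 43)/11) = 8.
  m_4 = 11*8 - 43 = 45, d_4 = (2355 - 45^2)/11 = 330/11 = 30, a_4 = floor((48 + 45)/30) = 3.
  m_5 = 30*3 - 45 = 45, d_5 = (2355 - 45^2)/30 = 330/30 = 11, a_5 = floor((48 + 45)/11) = 8.
  m_6 = 11*8 - 45 = 43, d_6 = (2355 - 43^2)/11 = 506/11 = 46, a_6 = floor((48 + 43)/46) = 1.
  m_7 = 46*1 - 43 = 3, d_7 = (2355 - 3^2)/46 = 2346/46 = 51, a_7 = floor((48 + 3)/51) = 1.
  m_8 = 51*1 - 3 = 48, d_8 = (2355 - 48^2)/51 = 51/51 = 1, a_8 = floor((48 + 48)/1) = 96.
  m_9 = 1*96 - 48 = 48, d_9 = (2355 - 48^2)/1 = 51/1 = 51: (m_9, d_9) = (m_1, d_1) = (48, 51), so from here the quotients repeat a_1, ..., a_8; the period length is 8.
So sqrt(2355) = [48; (1, 1, 8, 3, 8, 1, 1, 96)] with period length k = 8.
k is even, so the fundamental solution of x^2 - 2355y^2 = 1 is (p_{k-1}, q_{k-1}) = (p_7, q_7); compute convergents through index 7.
Convergents (p_i = a_i*p_{i-1} + p_{i-2}, q_i = a_i*q_{i-1} + q_{i-2} with p_{-2}=0, p_{-1}=1, q_{-2}=1, q_{-1}=0):
  i=0: a_0=48, p_0 = 48*1 + 0 = 48, q_0 = 48*0 + 1 = 1.
  i=1: a_1=1, p_1 = 1*48 + 1 = 49, q_1 = 1*1 + 0 = 1.
  i=2: a_2=1, p_2 = 1*49 + 48 = 97, q_2 = 1*1 + 1 = 2.
  i=3: a_3=8, p_3 = 8*97 + 49 = 825, q_3 = 8*2 + 1 = 17.
  i=4: a_4=3, p_4 = 3*825 + 97 = 2572, q_4 = 3*17 + 2 = 53.
  i=5: a_5=8, p_5 = 8*2572 + 825 = 21401, q_5 = 8*53 + 17 = 441.
  i=6: a_6=1, p_6 = 1*21401 + 2572 = 23973, q_6 = 1*441 + 53 = 494.
  i=7: a_7=1, p_7 = 1*23973 + 21401 = 45374, q_7 = 1*494 + 441 = 935.
Check: 45374^2 - 2355*935^2 = 2058799876 - 2058799875 = 1, so (x, y) = (45374, 935) solves the equation, and by the theorem it is the least positive solution.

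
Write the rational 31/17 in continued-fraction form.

Run the Euclidean algorithm on 31 and 17; the successive quotients are the partial quotients a_0, a_1, ... (each step inverts the fractional part left over by the previous one):
  31 = 1*17 + 14, so a_0 = 1.
  17 = 1*14 + 3, so a_1 = 1.
  14 = 4*3 + 2, so a_2 = 4.
  3 = 1*2 + 1, so a_3 = 1.
  2 = 2*1 + 0, so a_4 = 2.
The remainder reaches 0 after 5 divisions, so the expansion has 5 partial quotients, read off in order.

[1; 1, 4, 1, 2]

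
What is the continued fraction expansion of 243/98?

[2; 2, 11, 1, 3]

Run the Euclidean algorithm on 243 and 98; the successive quotients are the partial quotients a_0, a_1, ... (each step inverts the fractional part left over by the previous one):
  243 = 2*98 + 47, so a_0 = 2.
  98 = 2*47 + 4, so a_1 = 2.
  47 = 11*4 + 3, so a_2 = 11.
  4 = 1*3 + 1, so a_3 = 1.
  3 = 3*1 + 0, so a_4 = 3.
The remainder reaches 0 after 5 divisions, so the expansion has 5 partial quotients, read off in order.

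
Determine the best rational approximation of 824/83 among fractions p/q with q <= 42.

139/14

Expand x = 824/83 as a continued fraction with the Euclidean algorithm:
  824 = 9*83 + 77, so a_0 = 9.
  83 = 1*77 + 6, so a_1 = 1.
  77 = 12*6 + 5, so a_2 = 12.
  6 = 1*5 + 1, so a_3 = 1.
  5 = 5*1 + 0, so a_4 = 5.
so x = [9; 1, 12, 1, 5].
Convergents (p_i = a_i*p_{i-1} + p_{i-2}, q_i = a_i*q_{i-1} + q_{i-2} with p_{-2}=0, p_{-1}=1, q_{-2}=1, q_{-1}=0), until the denominator exceeds 42:
  i=0: a_0=9, p_0 = 9*1 + 0 = 9, q_0 = 9*0 + 1 = 1.
  i=1: a_1=1, p_1 = 1*9 + 1 = 10, q_1 = 1*1 + 0 = 1.
  i=2: a_2=12, p_2 = 12*10 + 9 = 129, q_2 = 12*1 + 1 = 13.
  i=3: a_3=1, p_3 = 1*129 + 10 = 139, q_3 = 1*13 + 1 = 14.
  i=4: a_4=5, p_4 = 5*139 + 129 = 824, q_4 = 5*14 + 13 = 83.
q_4 = 83 > 42, so the last convergent with denominator <= 42 is p_3/q_3 = 139/14.
The closest fraction with denominator <= 42 is either p_3/q_3 or the intermediate fraction (k*p_3 + p_2)/(k*q_3 + q_2) with the largest k >= 1 whose denominator stays <= 42; these approach x as k grows, and every other convergent or intermediate fraction in range is farther away.
Largest k: floor((42 - q_2)/q_3) = floor((42 - 13)/14) = 2.
That gives (2*139 + 129)/(2*14 + 13) = 407/41.
Compare the errors: |x - 139/14| = |824*14 - 139*83|/(83*14) = 1/1162, and |x - 407/41| = |824*41 - 407*83|/(83*41) = 3/3403.
Cross-multiplying, 1*3403 = 3403 < 3486 = 3*1162, so 1/1162 is smaller: the convergent 139/14 is closer to x than 407/41.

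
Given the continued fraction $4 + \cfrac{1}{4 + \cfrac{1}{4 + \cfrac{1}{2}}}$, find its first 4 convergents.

Using the convergent recurrence p_i = a_i*p_{i-1} + p_{i-2}, q_i = a_i*q_{i-1} + q_{i-2} with p_{-2}=0, p_{-1}=1, q_{-2}=1, q_{-1}=0:
  i=0: a_0=4, p_0 = 4*1 + 0 = 4, q_0 = 4*0 + 1 = 1.
  i=1: a_1=4, p_1 = 4*4 + 1 = 17, q_1 = 4*1 + 0 = 4.
  i=2: a_2=4, p_2 = 4*17 + 4 = 72, q_2 = 4*4 + 1 = 17.
  i=3: a_3=2, p_3 = 2*72 + 17 = 161, q_3 = 2*17 + 4 = 38.

4/1, 17/4, 72/17, 161/38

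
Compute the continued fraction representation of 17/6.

[2; 1, 5]

Run the Euclidean algorithm on 17 and 6; the successive quotients are the partial quotients a_0, a_1, ... (each step inverts the fractional part left over by the previous one):
  17 = 2*6 + 5, so a_0 = 2.
  6 = 1*5 + 1, so a_1 = 1.
  5 = 5*1 + 0, so a_2 = 5.
The remainder reaches 0 after 3 divisions, so the expansion has 3 partial quotients, read off in order.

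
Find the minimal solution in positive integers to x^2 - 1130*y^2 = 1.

(x, y) = (381939, 11362)

First expand sqrt(1130) as a continued fraction. With x_i = (sqrt(1130) + m_i)/d_i and (m_0, d_0) = (0, 1): a_0 = floor(sqrt(1130)) = 33, since 33^2 = 1089 <= 1130 < 1156 = 34^2.
Iterate m_{i+1} = d_i*a_i - m_i, d_{i+1} = (1130 - m_{i+1}^2)/d_i, a_{i+1} = floor((a_0 + m_{i+1})/d_{i+1}):
  m_1 = 1*33 - 0 = 33, d_1 = (1130 - 33^2)/1 = 41/1 = 41, a_1 = floor((33 + 33)/41) = 1.
  m_2 = 41*1 - 33 = 8, d_2 = (1130 - 8^2)/41 = 1066/41 = 26, a_2 = floor((33 + 8)/26) = 1.
  m_3 = 26*1 - 8 = 18, d_3 = (1130 - 18^2)/26 = 806/26 = 31, a_3 = floor((33 + 18)/31) = 1.
  m_4 = 31*1 - 18 = 13, d_4 = (1130 - 13^2)/31 = 961/31 = 31, a_4 = floor((33 + 13)/31) = 1.
  m_5 = 31*1 - 13 = 18, d_5 = (1130 - 18^2)/31 = 806/31 = 26, a_5 = floor((33 + 18)/26) = 1.
  m_6 = 26*1 - 18 = 8, d_6 = (1130 - 8^2)/26 = 1066/26 = 41, a_6 = floor((33 + 8)/41) = 1.
  m_7 = 41*1 - 8 = 33, d_7 = (1130 - 33^2)/41 = 41/41 = 1, a_7 = floor((33 + 33)/1) = 66.
  m_8 = 1*66 - 33 = 33, d_8 = (1130 - 33^2)/1 = 41/1 = 41: (m_8, d_8) = (m_1, d_1) = (33, 41), so from here the quotients repeat a_1, ..., a_7; the period length is 7.
So sqrt(1130) = [33; (1, 1, 1, 1, 1, 1, 66)] with period length k = 7.
k is odd, so (p_{k-1}, q_{k-1}) only solves x^2 - 1130y^2 = -1 and the fundamental solution of x^2 - 1130y^2 = 1 is (p_{2k-1}, q_{2k-1}) = (p_13, q_13); compute convergents through index 13, running through the period twice.
Convergents (p_i = a_i*p_{i-1} + p_{i-2}, q_i = a_i*q_{i-1} + q_{i-2} with p_{-2}=0, p_{-1}=1, q_{-2}=1, q_{-1}=0):
  i=0: a_0=33, p_0 = 33*1 + 0 = 33, q_0 = 33*0 + 1 = 1.
  i=1: a_1=1, p_1 = 1*33 + 1 = 34, q_1 = 1*1 + 0 = 1.
  i=2: a_2=1, p_2 = 1*34 + 33 = 67, q_2 = 1*1 + 1 = 2.
  i=3: a_3=1, p_3 = 1*67 + 34 = 101, q_3 = 1*2 + 1 = 3.
  i=4: a_4=1, p_4 = 1*101 + 67 = 168, q_4 = 1*3 + 2 = 5.
  i=5: a_5=1, p_5 = 1*168 + 101 = 269, q_5 = 1*5 + 3 = 8.
  i=6: a_6=1, p_6 = 1*269 + 168 = 437, q_6 = 1*8 + 5 = 13.
  i=7: a_7=66, p_7 = 66*437 + 269 = 29111, q_7 = 66*13 + 8 = 866.
  i=8: a_8=1, p_8 = 1*29111 + 437 = 29548, q_8 = 1*866 + 13 = 879.
  i=9: a_9=1, p_9 = 1*29548 + 29111 = 58659, q_9 = 1*879 + 866 = 1745.
  i=10: a_10=1, p_10 = 1*58659 + 29548 = 88207, q_10 = 1*1745 + 879 = 2624.
  i=11: a_11=1, p_11 = 1*88207 + 58659 = 146866, q_11 = 1*2624 + 1745 = 4369.
  i=12: a_12=1, p_12 = 1*146866 + 88207 = 235073, q_12 = 1*4369 + 2624 = 6993.
  i=13: a_13=1, p_13 = 1*235073 + 146866 = 381939, q_13 = 1*6993 + 4369 = 11362.
Indeed p_6^2 - 1130*q_6^2 = 190969 - 190970 = -1, not +1.
Check: 381939^2 - 1130*11362^2 = 145877399721 - 145877399720 = 1, so (x, y) = (381939, 11362) solves the equation, and by the theorem it is the least positive solution.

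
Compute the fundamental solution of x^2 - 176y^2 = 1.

First expand sqrt(176) as a continued fraction. With x_i = (sqrt(176) + m_i)/d_i and (m_0, d_0) = (0, 1): a_0 = floor(sqrt(176)) = 13, since 13^2 = 169 <= 176 < 196 = 14^2.
Iterate m_{i+1} = d_i*a_i - m_i, d_{i+1} = (176 - m_{i+1}^2)/d_i, a_{i+1} = floor((a_0 + m_{i+1})/d_{i+1}):
  m_1 = 1*13 - 0 = 13, d_1 = (176 - 13^2)/1 = 7/1 = 7, a_1 = floor((13 + 13)/7) = 3.
  m_2 = 7*3 - 13 = 8, d_2 = (176 - 8^2)/7 = 112/7 = 16, a_2 = floor((13 + 8)/16) = 1.
  m_3 = 16*1 - 8 = 8, d_3 = (176 - 8^2)/16 = 112/16 = 7, a_3 = floor((13 + 8)/7) = 3.
  m_4 = 7*3 - 8 = 13, d_4 = (176 - 13^2)/7 = 7/7 = 1, a_4 = floor((13 + 13)/1) = 26.
  m_5 = 1*26 - 13 = 13, d_5 = (176 - 13^2)/1 = 7/1 = 7: (m_5, d_5) = (m_1, d_1) = (13, 7), so from here the quotients repeat a_1, ..., a_4; the period length is 4.
So sqrt(176) = [13; (3, 1, 3, 26)] with period length k = 4.
k is even, so the fundamental solution of x^2 - 176y^2 = 1 is (p_{k-1}, q_{k-1}) = (p_3, q_3); compute convergents through index 3.
Convergents (p_i = a_i*p_{i-1} + p_{i-2}, q_i = a_i*q_{i-1} + q_{i-2} with p_{-2}=0, p_{-1}=1, q_{-2}=1, q_{-1}=0):
  i=0: a_0=13, p_0 = 13*1 + 0 = 13, q_0 = 13*0 + 1 = 1.
  i=1: a_1=3, p_1 = 3*13 + 1 = 40, q_1 = 3*1 + 0 = 3.
  i=2: a_2=1, p_2 = 1*40 + 13 = 53, q_2 = 1*3 + 1 = 4.
  i=3: a_3=3, p_3 = 3*53 + 40 = 199, q_3 = 3*4 + 3 = 15.
Check: 199^2 - 176*15^2 = 39601 - 39600 = 1, so (x, y) = (199, 15) solves the equation, and by the theorem it is the least positive solution.

(x, y) = (199, 15)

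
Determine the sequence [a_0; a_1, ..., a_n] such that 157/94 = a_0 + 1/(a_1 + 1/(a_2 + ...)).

[1; 1, 2, 31]

Run the Euclidean algorithm on 157 and 94; the successive quotients are the partial quotients a_0, a_1, ... (each step inverts the fractional part left over by the previous one):
  157 = 1*94 + 63, so a_0 = 1.
  94 = 1*63 + 31, so a_1 = 1.
  63 = 2*31 + 1, so a_2 = 2.
  31 = 31*1 + 0, so a_3 = 31.
The remainder reaches 0 after 4 divisions, so the expansion has 4 partial quotients, read off in order.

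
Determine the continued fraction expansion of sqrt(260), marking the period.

[16; (8, 32)]

Write x_i = (sqrt(260) + m_i)/d_i with (m_0, d_0) = (0, 1). a_0 = floor(sqrt(260)) = 16, since 16^2 = 256 <= 260 < 289 = 17^2.
Iterate m_{i+1} = d_i*a_i - m_i, d_{i+1} = (260 - m_{i+1}^2)/d_i, a_{i+1} = floor((a_0 + m_{i+1})/d_{i+1}):
  m_1 = 1*16 - 0 = 16, d_1 = (260 - 16^2)/1 = 4/1 = 4, a_1 = floor((16 + 16)/4) = 8.
  m_2 = 4*8 - 16 = 16, d_2 = (260 - 16^2)/4 = 4/4 = 1, a_2 = floor((16 + 16)/1) = 32.
  m_3 = 1*32 - 16 = 16, d_3 = (260 - 16^2)/1 = 4/1 = 4: (m_3, d_3) = (m_1, d_1) = (16, 4), so from here the quotients repeat a_1, a_2; the period length is 2.
Hence the expansion of sqrt(260) is a_0 = 16 followed by the repeating block 8, 32 (period 2).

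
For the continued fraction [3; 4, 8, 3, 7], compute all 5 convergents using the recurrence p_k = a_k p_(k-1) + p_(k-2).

3/1, 13/4, 107/33, 334/103, 2445/754

Using the convergent recurrence p_i = a_i*p_{i-1} + p_{i-2}, q_i = a_i*q_{i-1} + q_{i-2} with p_{-2}=0, p_{-1}=1, q_{-2}=1, q_{-1}=0:
  i=0: a_0=3, p_0 = 3*1 + 0 = 3, q_0 = 3*0 + 1 = 1.
  i=1: a_1=4, p_1 = 4*3 + 1 = 13, q_1 = 4*1 + 0 = 4.
  i=2: a_2=8, p_2 = 8*13 + 3 = 107, q_2 = 8*4 + 1 = 33.
  i=3: a_3=3, p_3 = 3*107 + 13 = 334, q_3 = 3*33 + 4 = 103.
  i=4: a_4=7, p_4 = 7*334 + 107 = 2445, q_4 = 7*103 + 33 = 754.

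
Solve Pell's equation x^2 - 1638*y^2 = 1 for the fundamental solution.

(x, y) = (1457, 36)

First expand sqrt(1638) as a continued fraction. With x_i = (sqrt(1638) + m_i)/d_i and (m_0, d_0) = (0, 1): a_0 = floor(sqrt(1638)) = 40, since 40^2 = 1600 <= 1638 < 1681 = 41^2.
Iterate m_{i+1} = d_i*a_i - m_i, d_{i+1} = (1638 - m_{i+1}^2)/d_i, a_{i+1} = floor((a_0 + m_{i+1})/d_{i+1}):
  m_1 = 1*40 - 0 = 40, d_1 = (1638 - 40^2)/1 = 38/1 = 38, a_1 = floor((40 + 40)/38) = 2.
  m_2 = 38*2 - 40 = 36, d_2 = (1638 - 36^2)/38 = 342/38 = 9, a_2 = floor((40 + 36)/9) = 8.
  m_3 = 9*8 - 36 = 36, d_3 = (1638 - 36^2)/9 = 342/9 = 38, a_3 = floor((40 + 36)/38) = 2.
  m_4 = 38*2 - 36 = 40, d_4 = (1638 - 40^2)/38 = 38/38 = 1, a_4 = floor((40 + 40)/1) = 80.
  m_5 = 1*80 - 40 = 40, d_5 = (1638 - 40^2)/1 = 38/1 = 38: (m_5, d_5) = (m_1, d_1) = (40, 38), so from here the quotients repeat a_1, ..., a_4; the period length is 4.
So sqrt(1638) = [40; (2, 8, 2, 80)] with period length k = 4.
k is even, so the fundamental solution of x^2 - 1638y^2 = 1 is (p_{k-1}, q_{k-1}) = (p_3, q_3); compute convergents through index 3.
Convergents (p_i = a_i*p_{i-1} + p_{i-2}, q_i = a_i*q_{i-1} + q_{i-2} with p_{-2}=0, p_{-1}=1, q_{-2}=1, q_{-1}=0):
  i=0: a_0=40, p_0 = 40*1 + 0 = 40, q_0 = 40*0 + 1 = 1.
  i=1: a_1=2, p_1 = 2*40 + 1 = 81, q_1 = 2*1 + 0 = 2.
  i=2: a_2=8, p_2 = 8*81 + 40 = 688, q_2 = 8*2 + 1 = 17.
  i=3: a_3=2, p_3 = 2*688 + 81 = 1457, q_3 = 2*17 + 2 = 36.
Check: 1457^2 - 1638*36^2 = 2122849 - 2122848 = 1, so (x, y) = (1457, 36) solves the equation, and by the theorem it is the least positive solution.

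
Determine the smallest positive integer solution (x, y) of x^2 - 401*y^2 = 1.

(x, y) = (801, 40)

First expand sqrt(401) as a continued fraction. With x_i = (sqrt(401) + m_i)/d_i and (m_0, d_0) = (0, 1): a_0 = floor(sqrt(401)) = 20, since 20^2 = 400 <= 401 < 441 = 21^2.
Iterate m_{i+1} = d_i*a_i - m_i, d_{i+1} = (401 - m_{i+1}^2)/d_i, a_{i+1} = floor((a_0 + m_{i+1})/d_{i+1}):
  m_1 = 1*20 - 0 = 20, d_1 = (401 - 20^2)/1 = 1/1 = 1, a_1 = floor((20 + 20)/1) = 40.
  m_2 = 1*40 - 20 = 20, d_2 = (401 - 20^2)/1 = 1/1 = 1: (m_2, d_2) = (m_1, d_1) = (20, 1), so from here the quotient a_1 repeats; the period length is 1.
So sqrt(401) = [20; (40)] with period length k = 1.
k is odd, so (p_{k-1}, q_{k-1}) only solves x^2 - 401y^2 = -1 and the fundamental solution of x^2 - 401y^2 = 1 is (p_{2k-1}, q_{2k-1}) = (p_1, q_1); compute convergents through index 1, running through the period twice.
Convergents (p_i = a_i*p_{i-1} + p_{i-2}, q_i = a_i*q_{i-1} + q_{i-2} with p_{-2}=0, p_{-1}=1, q_{-2}=1, q_{-1}=0):
  i=0: a_0=20, p_0 = 20*1 + 0 = 20, q_0 = 20*0 + 1 = 1.
  i=1: a_1=40, p_1 = 40*20 + 1 = 801, q_1 = 40*1 + 0 = 40.
Indeed p_0^2 - 401*q_0^2 = 400 - 401 = -1, not +1.
Check: 801^2 - 401*40^2 = 641601 - 641600 = 1, so (x, y) = (801, 40) solves the equation, and by the theorem it is the least positive solution.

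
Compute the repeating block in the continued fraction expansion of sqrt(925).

[30; (2, 2, 2, 2, 60)]

Write x_i = (sqrt(925) + m_i)/d_i with (m_0, d_0) = (0, 1). a_0 = floor(sqrt(925)) = 30, since 30^2 = 900 <= 925 < 961 = 31^2.
Iterate m_{i+1} = d_i*a_i - m_i, d_{i+1} = (925 - m_{i+1}^2)/d_i, a_{i+1} = floor((a_0 + m_{i+1})/d_{i+1}):
  m_1 = 1*30 - 0 = 30, d_1 = (925 - 30^2)/1 = 25/1 = 25, a_1 = floor((30 + 30)/25) = 2.
  m_2 = 25*2 - 30 = 20, d_2 = (925 - 20^2)/25 = 525/25 = 21, a_2 = floor((30 + 20)/21) = 2.
  m_3 = 21*2 - 20 = 22, d_3 = (925 - 22^2)/21 = 441/21 = 21, a_3 = floor((30 + 22)/21) = 2.
  m_4 = 21*2 - 22 = 20, d_4 = (925 - 20^2)/21 = 525/21 = 25, a_4 = floor((30 + 20)/25) = 2.
  m_5 = 25*2 - 20 = 30, d_5 = (925 - 30^2)/25 = 25/25 = 1, a_5 = floor((30 + 30)/1) = 60.
  m_6 = 1*60 - 30 = 30, d_6 = (925 - 30^2)/1 = 25/1 = 25: (m_6, d_6) = (m_1, d_1) = (30, 25), so from here the quotients repeat a_1, ..., a_5; the period length is 5.
Hence the expansion of sqrt(925) is a_0 = 30 followed by the repeating block 2, 2, 2, 2, 60 (period 5).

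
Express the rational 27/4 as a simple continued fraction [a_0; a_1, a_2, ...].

Run the Euclidean algorithm on 27 and 4; the successive quotients are the partial quotients a_0, a_1, ... (each step inverts the fractional part left over by the previous one):
  27 = 6*4 + 3, so a_0 = 6.
  4 = 1*3 + 1, so a_1 = 1.
  3 = 3*1 + 0, so a_2 = 3.
The remainder reaches 0 after 3 divisions, so the expansion has 3 partial quotients, read off in order.

[6; 1, 3]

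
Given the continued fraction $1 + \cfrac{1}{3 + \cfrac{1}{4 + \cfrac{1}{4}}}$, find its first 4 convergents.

1/1, 4/3, 17/13, 72/55

Using the convergent recurrence p_i = a_i*p_{i-1} + p_{i-2}, q_i = a_i*q_{i-1} + q_{i-2} with p_{-2}=0, p_{-1}=1, q_{-2}=1, q_{-1}=0:
  i=0: a_0=1, p_0 = 1*1 + 0 = 1, q_0 = 1*0 + 1 = 1.
  i=1: a_1=3, p_1 = 3*1 + 1 = 4, q_1 = 3*1 + 0 = 3.
  i=2: a_2=4, p_2 = 4*4 + 1 = 17, q_2 = 4*3 + 1 = 13.
  i=3: a_3=4, p_3 = 4*17 + 4 = 72, q_3 = 4*13 + 3 = 55.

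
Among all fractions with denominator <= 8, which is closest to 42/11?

23/6

Expand x = 42/11 as a continued fraction with the Euclidean algorithm:
  42 = 3*11 + 9, so a_0 = 3.
  11 = 1*9 + 2, so a_1 = 1.
  9 = 4*2 + 1, so a_2 = 4.
  2 = 2*1 + 0, so a_3 = 2.
so x = [3; 1, 4, 2].
Convergents (p_i = a_i*p_{i-1} + p_{i-2}, q_i = a_i*q_{i-1} + q_{i-2} with p_{-2}=0, p_{-1}=1, q_{-2}=1, q_{-1}=0), until the denominator exceeds 8:
  i=0: a_0=3, p_0 = 3*1 + 0 = 3, q_0 = 3*0 + 1 = 1.
  i=1: a_1=1, p_1 = 1*3 + 1 = 4, q_1 = 1*1 + 0 = 1.
  i=2: a_2=4, p_2 = 4*4 + 3 = 19, q_2 = 4*1 + 1 = 5.
  i=3: a_3=2, p_3 = 2*19 + 4 = 42, q_3 = 2*5 + 1 = 11.
q_3 = 11 > 8, so the last convergent with denominator <= 8 is p_2/q_2 = 19/5.
The closest fraction with denominator <= 8 is either p_2/q_2 or the intermediate fraction (k*p_2 + p_1)/(k*q_2 + q_1) with the largest k >= 1 whose denominator stays <= 8; these approach x as k grows, and every other convergent or intermediate fraction in range is farther away.
Largest k: floor((8 - q_1)/q_2) = floor((8 - 1)/5) = 1.
That gives (1*19 + 4)/(1*5 + 1) = 23/6.
Compare the errors: |x - 19/5| = |42*5 - 19*11|/(11*5) = 1/55, and |x - 23/6| = |42*6 - 23*11|/(11*6) = 1/66.
Cross-multiplying, 1*55 = 55 < 66 = 1*66, so 1/66 is smaller: the intermediate fraction 23/6 is closer to x than 19/5.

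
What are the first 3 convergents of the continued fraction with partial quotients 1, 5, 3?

1/1, 6/5, 19/16

Using the convergent recurrence p_i = a_i*p_{i-1} + p_{i-2}, q_i = a_i*q_{i-1} + q_{i-2} with p_{-2}=0, p_{-1}=1, q_{-2}=1, q_{-1}=0:
  i=0: a_0=1, p_0 = 1*1 + 0 = 1, q_0 = 1*0 + 1 = 1.
  i=1: a_1=5, p_1 = 5*1 + 1 = 6, q_1 = 5*1 + 0 = 5.
  i=2: a_2=3, p_2 = 3*6 + 1 = 19, q_2 = 3*5 + 1 = 16.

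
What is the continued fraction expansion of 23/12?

[1; 1, 11]

Run the Euclidean algorithm on 23 and 12; the successive quotients are the partial quotients a_0, a_1, ... (each step inverts the fractional part left over by the previous one):
  23 = 1*12 + 11, so a_0 = 1.
  12 = 1*11 + 1, so a_1 = 1.
  11 = 11*1 + 0, so a_2 = 11.
The remainder reaches 0 after 3 divisions, so the expansion has 3 partial quotients, read off in order.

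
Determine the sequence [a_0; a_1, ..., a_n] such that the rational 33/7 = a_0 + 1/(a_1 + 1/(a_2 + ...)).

Run the Euclidean algorithm on 33 and 7; the successive quotients are the partial quotients a_0, a_1, ... (each step inverts the fractional part left over by the previous one):
  33 = 4*7 + 5, so a_0 = 4.
  7 = 1*5 + 2, so a_1 = 1.
  5 = 2*2 + 1, so a_2 = 2.
  2 = 2*1 + 0, so a_3 = 2.
The remainder reaches 0 after 4 divisions, so the expansion has 4 partial quotients, read off in order.

[4; 1, 2, 2]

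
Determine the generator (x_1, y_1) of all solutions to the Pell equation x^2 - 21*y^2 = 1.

First expand sqrt(21) as a continued fraction. With x_i = (sqrt(21) + m_i)/d_i and (m_0, d_0) = (0, 1): a_0 = floor(sqrt(21)) = 4, since 4^2 = 16 <= 21 < 25 = 5^2.
Iterate m_{i+1} = d_i*a_i - m_i, d_{i+1} = (21 - m_{i+1}^2)/d_i, a_{i+1} = floor((a_0 + m_{i+1})/d_{i+1}):
  m_1 = 1*4 - 0 = 4, d_1 = (21 - 4^2)/1 = 5/1 = 5, a_1 = floor((4 + 4)/5) = 1.
  m_2 = 5*1 - 4 = 1, d_2 = (21 - 1^2)/5 = 20/5 = 4, a_2 = floor((4 + 1)/4) = 1.
  m_3 = 4*1 - 1 = 3, d_3 = (21 - 3^2)/4 = 12/4 = 3, a_3 = floor((4 + 3)/3) = 2.
  m_4 = 3*2 - 3 = 3, d_4 = (21 - 3^2)/3 = 12/3 = 4, a_4 = floor((4 + 3)/4) = 1.
  m_5 = 4*1 - 3 = 1, d_5 = (21 - 1^2)/4 = 20/4 = 5, a_5 = floor((4 + 1)/5) = 1.
  m_6 = 5*1 - 1 = 4, d_6 = (21 - 4^2)/5 = 5/5 = 1, a_6 = floor((4 + 4)/1) = 8.
  m_7 = 1*8 - 4 = 4, d_7 = (21 - 4^2)/1 = 5/1 = 5: (m_7, d_7) = (m_1, d_1) = (4, 5), so from here the quotients repeat a_1, ..., a_6; the period length is 6.
So sqrt(21) = [4; (1, 1, 2, 1, 1, 8)] with period length k = 6.
k is even, so the fundamental solution of x^2 - 21y^2 = 1 is (p_{k-1}, q_{k-1}) = (p_5, q_5); compute convergents through index 5.
Convergents (p_i = a_i*p_{i-1} + p_{i-2}, q_i = a_i*q_{i-1} + q_{i-2} with p_{-2}=0, p_{-1}=1, q_{-2}=1, q_{-1}=0):
  i=0: a_0=4, p_0 = 4*1 + 0 = 4, q_0 = 4*0 + 1 = 1.
  i=1: a_1=1, p_1 = 1*4 + 1 = 5, q_1 = 1*1 + 0 = 1.
  i=2: a_2=1, p_2 = 1*5 + 4 = 9, q_2 = 1*1 + 1 = 2.
  i=3: a_3=2, p_3 = 2*9 + 5 = 23, q_3 = 2*2 + 1 = 5.
  i=4: a_4=1, p_4 = 1*23 + 9 = 32, q_4 = 1*5 + 2 = 7.
  i=5: a_5=1, p_5 = 1*32 + 23 = 55, q_5 = 1*7 + 5 = 12.
Check: 55^2 - 21*12^2 = 3025 - 3024 = 1, so (x, y) = (55, 12) solves the equation, and by the theorem it is the least positive solution.

(x, y) = (55, 12)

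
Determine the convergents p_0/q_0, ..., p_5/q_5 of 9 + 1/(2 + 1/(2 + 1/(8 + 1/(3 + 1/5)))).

9/1, 19/2, 47/5, 395/42, 1232/131, 6555/697

Using the convergent recurrence p_i = a_i*p_{i-1} + p_{i-2}, q_i = a_i*q_{i-1} + q_{i-2} with p_{-2}=0, p_{-1}=1, q_{-2}=1, q_{-1}=0:
  i=0: a_0=9, p_0 = 9*1 + 0 = 9, q_0 = 9*0 + 1 = 1.
  i=1: a_1=2, p_1 = 2*9 + 1 = 19, q_1 = 2*1 + 0 = 2.
  i=2: a_2=2, p_2 = 2*19 + 9 = 47, q_2 = 2*2 + 1 = 5.
  i=3: a_3=8, p_3 = 8*47 + 19 = 395, q_3 = 8*5 + 2 = 42.
  i=4: a_4=3, p_4 = 3*395 + 47 = 1232, q_4 = 3*42 + 5 = 131.
  i=5: a_5=5, p_5 = 5*1232 + 395 = 6555, q_5 = 5*131 + 42 = 697.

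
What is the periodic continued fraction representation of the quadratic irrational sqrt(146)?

[12; (12, 24)]

Write x_i = (sqrt(146) + m_i)/d_i with (m_0, d_0) = (0, 1). a_0 = floor(sqrt(146)) = 12, since 12^2 = 144 <= 146 < 169 = 13^2.
Iterate m_{i+1} = d_i*a_i - m_i, d_{i+1} = (146 - m_{i+1}^2)/d_i, a_{i+1} = floor((a_0 + m_{i+1})/d_{i+1}):
  m_1 = 1*12 - 0 = 12, d_1 = (146 - 12^2)/1 = 2/1 = 2, a_1 = floor((12 + 12)/2) = 12.
  m_2 = 2*12 - 12 = 12, d_2 = (146 - 12^2)/2 = 2/2 = 1, a_2 = floor((12 + 12)/1) = 24.
  m_3 = 1*24 - 12 = 12, d_3 = (146 - 12^2)/1 = 2/1 = 2: (m_3, d_3) = (m_1, d_1) = (12, 2), so from here the quotients repeat a_1, a_2; the period length is 2.
Hence the expansion of sqrt(146) is a_0 = 12 followed by the repeating block 12, 24 (period 2).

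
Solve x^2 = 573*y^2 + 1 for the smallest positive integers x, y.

First expand sqrt(573) as a continued fraction. With x_i = (sqrt(573) + m_i)/d_i and (m_0, d_0) = (0, 1): a_0 = floor(sqrt(573)) = 23, since 23^2 = 529 <= 573 < 576 = 24^2.
Iterate m_{i+1} = d_i*a_i - m_i, d_{i+1} = (573 - m_{i+1}^2)/d_i, a_{i+1} = floor((a_0 + m_{i+1})/d_{i+1}):
  m_1 = 1*23 - 0 = 23, d_1 = (573 - 23^2)/1 = 44/1 = 44, a_1 = floor((23 + 23)/44) = 1.
  m_2 = 44*1 - 23 = 21, d_2 = (573 - 21^2)/44 = 132/44 = 3, a_2 = floor((23 + 21)/3) = 14.
  m_3 = 3*14 - 21 = 21, d_3 = (573 - 21^2)/3 = 132/3 = 44, a_3 = floor((23 + 21)/44) = 1.
  m_4 = 44*1 - 21 = 23, d_4 = (573 - 23^2)/44 = 44/44 = 1, a_4 = floor((23 + 23)/1) = 46.
  m_5 = 1*46 - 23 = 23, d_5 = (573 - 23^2)/1 = 44/1 = 44: (m_5, d_5) = (m_1, d_1) = (23, 44), so from here the quotients repeat a_1, ..., a_4; the period length is 4.
So sqrt(573) = [23; (1, 14, 1, 46)] with period length k = 4.
k is even, so the fundamental solution of x^2 - 573y^2 = 1 is (p_{k-1}, q_{k-1}) = (p_3, q_3); compute convergents through index 3.
Convergents (p_i = a_i*p_{i-1} + p_{i-2}, q_i = a_i*q_{i-1} + q_{i-2} with p_{-2}=0, p_{-1}=1, q_{-2}=1, q_{-1}=0):
  i=0: a_0=23, p_0 = 23*1 + 0 = 23, q_0 = 23*0 + 1 = 1.
  i=1: a_1=1, p_1 = 1*23 + 1 = 24, q_1 = 1*1 + 0 = 1.
  i=2: a_2=14, p_2 = 14*24 + 23 = 359, q_2 = 14*1 + 1 = 15.
  i=3: a_3=1, p_3 = 1*359 + 24 = 383, q_3 = 1*15 + 1 = 16.
Check: 383^2 - 573*16^2 = 146689 - 146688 = 1, so (x, y) = (383, 16) solves the equation, and by the theorem it is the least positive solution.

(x, y) = (383, 16)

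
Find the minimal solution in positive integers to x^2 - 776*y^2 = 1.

First expand sqrt(776) as a continued fraction. With x_i = (sqrt(776) + m_i)/d_i and (m_0, d_0) = (0, 1): a_0 = floor(sqrt(776)) = 27, since 27^2 = 729 <= 776 < 784 = 28^2.
Iterate m_{i+1} = d_i*a_i - m_i, d_{i+1} = (776 - m_{i+1}^2)/d_i, a_{i+1} = floor((a_0 + m_{i+1})/d_{i+1}):
  m_1 = 1*27 - 0 = 27, d_1 = (776 - 27^2)/1 = 47/1 = 47, a_1 = floor((27 + 27)/47) = 1.
  m_2 = 47*1 - 27 = 20, d_2 = (776 - 20^2)/47 = 376/47 = 8, a_2 = floor((27 + 20)/8) = 5.
  m_3 = 8*5 - 20 = 20, d_3 = (776 - 20^2)/8 = 376/8 = 47, a_3 = floor((27 + 20)/47) = 1.
  m_4 = 47*1 - 20 = 27, d_4 = (776 - 27^2)/47 = 47/47 = 1, a_4 = floor((27 + 27)/1) = 54.
  m_5 = 1*54 - 27 = 27, d_5 = (776 - 27^2)/1 = 47/1 = 47: (m_5, d_5) = (m_1, d_1) = (27, 47), so from here the quotients repeat a_1, ..., a_4; the period length is 4.
So sqrt(776) = [27; (1, 5, 1, 54)] with period length k = 4.
k is even, so the fundamental solution of x^2 - 776y^2 = 1 is (p_{k-1}, q_{k-1}) = (p_3, q_3); compute convergents through index 3.
Convergents (p_i = a_i*p_{i-1} + p_{i-2}, q_i = a_i*q_{i-1} + q_{i-2} with p_{-2}=0, p_{-1}=1, q_{-2}=1, q_{-1}=0):
  i=0: a_0=27, p_0 = 27*1 + 0 = 27, q_0 = 27*0 + 1 = 1.
  i=1: a_1=1, p_1 = 1*27 + 1 = 28, q_1 = 1*1 + 0 = 1.
  i=2: a_2=5, p_2 = 5*28 + 27 = 167, q_2 = 5*1 + 1 = 6.
  i=3: a_3=1, p_3 = 1*167 + 28 = 195, q_3 = 1*6 + 1 = 7.
Check: 195^2 - 776*7^2 = 38025 - 38024 = 1, so (x, y) = (195, 7) solves the equation, and by the theorem it is the least positive solution.

(x, y) = (195, 7)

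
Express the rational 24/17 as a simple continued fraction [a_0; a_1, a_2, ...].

[1; 2, 2, 3]

Run the Euclidean algorithm on 24 and 17; the successive quotients are the partial quotients a_0, a_1, ... (each step inverts the fractional part left over by the previous one):
  24 = 1*17 + 7, so a_0 = 1.
  17 = 2*7 + 3, so a_1 = 2.
  7 = 2*3 + 1, so a_2 = 2.
  3 = 3*1 + 0, so a_3 = 3.
The remainder reaches 0 after 4 divisions, so the expansion has 4 partial quotients, read off in order.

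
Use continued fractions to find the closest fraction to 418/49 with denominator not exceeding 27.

145/17

Expand x = 418/49 as a continued fraction with the Euclidean algorithm:
  418 = 8*49 + 26, so a_0 = 8.
  49 = 1*26 + 23, so a_1 = 1.
  26 = 1*23 + 3, so a_2 = 1.
  23 = 7*3 + 2, so a_3 = 7.
  3 = 1*2 + 1, so a_4 = 1.
  2 = 2*1 + 0, so a_5 = 2.
so x = [8; 1, 1, 7, 1, 2].
Convergents (p_i = a_i*p_{i-1} + p_{i-2}, q_i = a_i*q_{i-1} + q_{i-2} with p_{-2}=0, p_{-1}=1, q_{-2}=1, q_{-1}=0), until the denominator exceeds 27:
  i=0: a_0=8, p_0 = 8*1 + 0 = 8, q_0 = 8*0 + 1 = 1.
  i=1: a_1=1, p_1 = 1*8 + 1 = 9, q_1 = 1*1 + 0 = 1.
  i=2: a_2=1, p_2 = 1*9 + 8 = 17, q_2 = 1*1 + 1 = 2.
  i=3: a_3=7, p_3 = 7*17 + 9 = 128, q_3 = 7*2 + 1 = 15.
  i=4: a_4=1, p_4 = 1*128 + 17 = 145, q_4 = 1*15 + 2 = 17.
  i=5: a_5=2, p_5 = 2*145 + 128 = 418, q_5 = 2*17 + 15 = 49.
q_5 = 49 > 27, so the last convergent with denominator <= 27 is p_4/q_4 = 145/17.
The closest fraction with denominator <= 27 is either p_4/q_4 or the intermediate fraction (k*p_4 + p_3)/(k*q_4 + q_3) with the largest k >= 1 whose denominator stays <= 27; these approach x as k grows, and every other convergent or intermediate fraction in range is farther away.
Largest k: floor((27 - q_3)/q_4) = floor((27 - 15)/17) = 0.
Since k = 0, no intermediate fraction beyond p_4/q_4 has denominator <= 27, so the convergent 145/17 is the closest (its error is |418*17 - 145*49|/(49*17) = 1/833).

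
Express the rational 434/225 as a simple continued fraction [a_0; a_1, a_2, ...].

Run the Euclidean algorithm on 434 and 225; the successive quotients are the partial quotients a_0, a_1, ... (each step inverts the fractional part left over by the previous one):
  434 = 1*225 + 209, so a_0 = 1.
  225 = 1*209 + 16, so a_1 = 1.
  209 = 13*16 + 1, so a_2 = 13.
  16 = 16*1 + 0, so a_3 = 16.
The remainder reaches 0 after 4 divisions, so the expansion has 4 partial quotients, read off in order.

[1; 1, 13, 16]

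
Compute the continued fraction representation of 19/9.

[2; 9]

Run the Euclidean algorithm on 19 and 9; the successive quotients are the partial quotients a_0, a_1, ... (each step inverts the fractional part left over by the previous one):
  19 = 2*9 + 1, so a_0 = 2.
  9 = 9*1 + 0, so a_1 = 9.
The remainder reaches 0 after 2 divisions, so the expansion has 2 partial quotients, read off in order.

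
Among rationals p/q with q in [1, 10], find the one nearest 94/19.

Expand x = 94/19 as a continued fraction with the Euclidean algorithm:
  94 = 4*19 + 18, so a_0 = 4.
  19 = 1*18 + 1, so a_1 = 1.
  18 = 18*1 + 0, so a_2 = 18.
so x = [4; 1, 18].
Convergents (p_i = a_i*p_{i-1} + p_{i-2}, q_i = a_i*q_{i-1} + q_{i-2} with p_{-2}=0, p_{-1}=1, q_{-2}=1, q_{-1}=0), until the denominator exceeds 10:
  i=0: a_0=4, p_0 = 4*1 + 0 = 4, q_0 = 4*0 + 1 = 1.
  i=1: a_1=1, p_1 = 1*4 + 1 = 5, q_1 = 1*1 + 0 = 1.
  i=2: a_2=18, p_2 = 18*5 + 4 = 94, q_2 = 18*1 + 1 = 19.
q_2 = 19 > 10, so the last convergent with denominator <= 10 is p_1/q_1 = 5/1.
The closest fraction with denominator <= 10 is either p_1/q_1 or the intermediate fraction (k*p_1 + p_0)/(k*q_1 + q_0) with the largest k >= 1 whose denominator stays <= 10; these approach x as k grows, and every other convergent or intermediate fraction in range is farther away.
Largest k: floor((10 - q_0)/q_1) = floor((10 - 1)/1) = 9.
That gives (9*5 + 4)/(9*1 + 1) = 49/10.
Compare the errors: |x - 5/1| = |94*1 - 5*19|/(19*1) = 1/19, and |x - 49/10| = |94*10 - 49*19|/(19*10) = 9/190.
Cross-multiplying, 9*19 = 171 < 190 = 1*190, so 9/190 is smaller: the intermediate fraction 49/10 is closer to x than 5/1.

49/10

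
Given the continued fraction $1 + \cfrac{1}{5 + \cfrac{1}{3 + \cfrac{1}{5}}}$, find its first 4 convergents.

Using the convergent recurrence p_i = a_i*p_{i-1} + p_{i-2}, q_i = a_i*q_{i-1} + q_{i-2} with p_{-2}=0, p_{-1}=1, q_{-2}=1, q_{-1}=0:
  i=0: a_0=1, p_0 = 1*1 + 0 = 1, q_0 = 1*0 + 1 = 1.
  i=1: a_1=5, p_1 = 5*1 + 1 = 6, q_1 = 5*1 + 0 = 5.
  i=2: a_2=3, p_2 = 3*6 + 1 = 19, q_2 = 3*5 + 1 = 16.
  i=3: a_3=5, p_3 = 5*19 + 6 = 101, q_3 = 5*16 + 5 = 85.

1/1, 6/5, 19/16, 101/85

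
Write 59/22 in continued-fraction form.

Run the Euclidean algorithm on 59 and 22; the successive quotients are the partial quotients a_0, a_1, ... (each step inverts the fractional part left over by the previous one):
  59 = 2*22 + 15, so a_0 = 2.
  22 = 1*15 + 7, so a_1 = 1.
  15 = 2*7 + 1, so a_2 = 2.
  7 = 7*1 + 0, so a_3 = 7.
The remainder reaches 0 after 4 divisions, so the expansion has 4 partial quotients, read off in order.

[2; 1, 2, 7]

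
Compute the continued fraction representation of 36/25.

[1; 2, 3, 1, 2]

Run the Euclidean algorithm on 36 and 25; the successive quotients are the partial quotients a_0, a_1, ... (each step inverts the fractional part left over by the previous one):
  36 = 1*25 + 11, so a_0 = 1.
  25 = 2*11 + 3, so a_1 = 2.
  11 = 3*3 + 2, so a_2 = 3.
  3 = 1*2 + 1, so a_3 = 1.
  2 = 2*1 + 0, so a_4 = 2.
The remainder reaches 0 after 5 divisions, so the expansion has 5 partial quotients, read off in order.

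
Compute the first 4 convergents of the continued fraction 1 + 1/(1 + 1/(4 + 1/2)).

1/1, 2/1, 9/5, 20/11

Using the convergent recurrence p_i = a_i*p_{i-1} + p_{i-2}, q_i = a_i*q_{i-1} + q_{i-2} with p_{-2}=0, p_{-1}=1, q_{-2}=1, q_{-1}=0:
  i=0: a_0=1, p_0 = 1*1 + 0 = 1, q_0 = 1*0 + 1 = 1.
  i=1: a_1=1, p_1 = 1*1 + 1 = 2, q_1 = 1*1 + 0 = 1.
  i=2: a_2=4, p_2 = 4*2 + 1 = 9, q_2 = 4*1 + 1 = 5.
  i=3: a_3=2, p_3 = 2*9 + 2 = 20, q_3 = 2*5 + 1 = 11.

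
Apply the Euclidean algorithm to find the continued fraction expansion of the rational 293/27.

Run the Euclidean algorithm on 293 and 27; the successive quotients are the partial quotients a_0, a_1, ... (each step inverts the fractional part left over by the previous one):
  293 = 10*27 + 23, so a_0 = 10.
  27 = 1*23 + 4, so a_1 = 1.
  23 = 5*4 + 3, so a_2 = 5.
  4 = 1*3 + 1, so a_3 = 1.
  3 = 3*1 + 0, so a_4 = 3.
The remainder reaches 0 after 5 divisions, so the expansion has 5 partial quotients, read off in order.

[10; 1, 5, 1, 3]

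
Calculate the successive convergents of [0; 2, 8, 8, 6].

Using the convergent recurrence p_i = a_i*p_{i-1} + p_{i-2}, q_i = a_i*q_{i-1} + q_{i-2} with p_{-2}=0, p_{-1}=1, q_{-2}=1, q_{-1}=0:
  i=0: a_0=0, p_0 = 0*1 + 0 = 0, q_0 = 0*0 + 1 = 1.
  i=1: a_1=2, p_1 = 2*0 + 1 = 1, q_1 = 2*1 + 0 = 2.
  i=2: a_2=8, p_2 = 8*1 + 0 = 8, q_2 = 8*2 + 1 = 17.
  i=3: a_3=8, p_3 = 8*8 + 1 = 65, q_3 = 8*17 + 2 = 138.
  i=4: a_4=6, p_4 = 6*65 + 8 = 398, q_4 = 6*138 + 17 = 845.

0/1, 1/2, 8/17, 65/138, 398/845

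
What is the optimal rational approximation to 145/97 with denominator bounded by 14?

3/2

Expand x = 145/97 as a continued fraction with the Euclidean algorithm:
  145 = 1*97 + 48, so a_0 = 1.
  97 = 2*48 + 1, so a_1 = 2.
  48 = 48*1 + 0, so a_2 = 48.
so x = [1; 2, 48].
Convergents (p_i = a_i*p_{i-1} + p_{i-2}, q_i = a_i*q_{i-1} + q_{i-2} with p_{-2}=0, p_{-1}=1, q_{-2}=1, q_{-1}=0), until the denominator exceeds 14:
  i=0: a_0=1, p_0 = 1*1 + 0 = 1, q_0 = 1*0 + 1 = 1.
  i=1: a_1=2, p_1 = 2*1 + 1 = 3, q_1 = 2*1 + 0 = 2.
  i=2: a_2=48, p_2 = 48*3 + 1 = 145, q_2 = 48*2 + 1 = 97.
q_2 = 97 > 14, so the last convergent with denominator <= 14 is p_1/q_1 = 3/2.
The closest fraction with denominator <= 14 is either p_1/q_1 or the intermediate fraction (k*p_1 + p_0)/(k*q_1 + q_0) with the largest k >= 1 whose denominator stays <= 14; these approach x as k grows, and every other convergent or intermediate fraction in range is farther away.
Largest k: floor((14 - q_0)/q_1) = floor((14 - 1)/2) = 6.
That gives (6*3 + 1)/(6*2 + 1) = 19/13.
Compare the errors: |x - 3/2| = |145*2 - 3*97|/(97*2) = 1/194, and |x - 19/13| = |145*13 - 19*97|/(97*13) = 42/1261.
Cross-multiplying, 1*1261 = 1261 < 8148 = 42*194, so 1/194 is smaller: the convergent 3/2 is closer to x than 19/13.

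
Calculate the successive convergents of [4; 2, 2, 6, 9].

Using the convergent recurrence p_i = a_i*p_{i-1} + p_{i-2}, q_i = a_i*q_{i-1} + q_{i-2} with p_{-2}=0, p_{-1}=1, q_{-2}=1, q_{-1}=0:
  i=0: a_0=4, p_0 = 4*1 + 0 = 4, q_0 = 4*0 + 1 = 1.
  i=1: a_1=2, p_1 = 2*4 + 1 = 9, q_1 = 2*1 + 0 = 2.
  i=2: a_2=2, p_2 = 2*9 + 4 = 22, q_2 = 2*2 + 1 = 5.
  i=3: a_3=6, p_3 = 6*22 + 9 = 141, q_3 = 6*5 + 2 = 32.
  i=4: a_4=9, p_4 = 9*141 + 22 = 1291, q_4 = 9*32 + 5 = 293.

4/1, 9/2, 22/5, 141/32, 1291/293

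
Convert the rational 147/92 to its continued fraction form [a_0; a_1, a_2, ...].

Run the Euclidean algorithm on 147 and 92; the successive quotients are the partial quotients a_0, a_1, ... (each step inverts the fractional part left over by the previous one):
  147 = 1*92 + 55, so a_0 = 1.
  92 = 1*55 + 37, so a_1 = 1.
  55 = 1*37 + 18, so a_2 = 1.
  37 = 2*18 + 1, so a_3 = 2.
  18 = 18*1 + 0, so a_4 = 18.
The remainder reaches 0 after 5 divisions, so the expansion has 5 partial quotients, read off in order.

[1; 1, 1, 2, 18]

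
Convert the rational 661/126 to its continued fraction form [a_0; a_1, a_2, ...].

[5; 4, 15, 2]

Run the Euclidean algorithm on 661 and 126; the successive quotients are the partial quotients a_0, a_1, ... (each step inverts the fractional part left over by the previous one):
  661 = 5*126 + 31, so a_0 = 5.
  126 = 4*31 + 2, so a_1 = 4.
  31 = 15*2 + 1, so a_2 = 15.
  2 = 2*1 + 0, so a_3 = 2.
The remainder reaches 0 after 4 divisions, so the expansion has 4 partial quotients, read off in order.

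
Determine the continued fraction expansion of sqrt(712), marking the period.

Write x_i = (sqrt(712) + m_i)/d_i with (m_0, d_0) = (0, 1). a_0 = floor(sqrt(712)) = 26, since 26^2 = 676 <= 712 < 729 = 27^2.
Iterate m_{i+1} = d_i*a_i - m_i, d_{i+1} = (712 - m_{i+1}^2)/d_i, a_{i+1} = floor((a_0 + m_{i+1})/d_{i+1}):
  m_1 = 1*26 - 0 = 26, d_1 = (712 - 26^2)/1 = 36/1 = 36, a_1 = floor((26 + 26)/36) = 1.
  m_2 = 36*1 - 26 = 10, d_2 = (712 - 10^2)/36 = 612/36 = 17, a_2 = floor((26 + 10)/17) = 2.
  m_3 = 17*2 - 10 = 24, d_3 = (712 - 24^2)/17 = 136/17 = 8, a_3 = floor((26 + 24)/8) = 6.
  m_4 = 8*6 - 24 = 24, d_4 = (712 - 24^2)/8 = 136/8 = 17, a_4 = floor((26 + 24)/17) = 2.
  m_5 = 17*2 - 24 = 10, d_5 = (712 - 10^2)/17 = 612/17 = 36, a_5 = floor((26 + 10)/36) = 1.
  m_6 = 36*1 - 10 = 26, d_6 = (712 - 26^2)/36 = 36/36 = 1, a_6 = floor((26 + 26)/1) = 52.
  m_7 = 1*52 - 26 = 26, d_7 = (712 - 26^2)/1 = 36/1 = 36: (m_7, d_7) = (m_1, d_1) = (26, 36), so from here the quotients repeat a_1, ..., a_6; the period length is 6.
Hence the expansion of sqrt(712) is a_0 = 26 followed by the repeating block 1, 2, 6, 2, 1, 52 (period 6).

[26; (1, 2, 6, 2, 1, 52)]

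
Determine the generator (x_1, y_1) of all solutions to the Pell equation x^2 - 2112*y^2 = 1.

(x, y) = (1057, 23)

First expand sqrt(2112) as a continued fraction. With x_i = (sqrt(2112) + m_i)/d_i and (m_0, d_0) = (0, 1): a_0 = floor(sqrt(2112)) = 45, since 45^2 = 2025 <= 2112 < 2116 = 46^2.
Iterate m_{i+1} = d_i*a_i - m_i, d_{i+1} = (2112 - m_{i+1}^2)/d_i, a_{i+1} = floor((a_0 + m_{i+1})/d_{i+1}):
  m_1 = 1*45 - 0 = 45, d_1 = (2112 - 45^2)/1 = 87/1 = 87, a_1 = floor((45 + 45)/87) = 1.
  m_2 = 87*1 - 45 = 42, d_2 = (2112 - 42^2)/87 = 348/87 = 4, a_2 = floor((45 + 42)/4) = 21.
  m_3 = 4*21 - 42 = 42, d_3 = (2112 - 42^2)/4 = 348/4 = 87, a_3 = floor((45 + 42)/87) = 1.
  m_4 = 87*1 - 42 = 45, d_4 = (2112 - 45^2)/87 = 87/87 = 1, a_4 = floor((45 + 45)/1) = 90.
  m_5 = 1*90 - 45 = 45, d_5 = (2112 - 45^2)/1 = 87/1 = 87: (m_5, d_5) = (m_1, d_1) = (45, 87), so from here the quotients repeat a_1, ..., a_4; the period length is 4.
So sqrt(2112) = [45; (1, 21, 1, 90)] with period length k = 4.
k is even, so the fundamental solution of x^2 - 2112y^2 = 1 is (p_{k-1}, q_{k-1}) = (p_3, q_3); compute convergents through index 3.
Convergents (p_i = a_i*p_{i-1} + p_{i-2}, q_i = a_i*q_{i-1} + q_{i-2} with p_{-2}=0, p_{-1}=1, q_{-2}=1, q_{-1}=0):
  i=0: a_0=45, p_0 = 45*1 + 0 = 45, q_0 = 45*0 + 1 = 1.
  i=1: a_1=1, p_1 = 1*45 + 1 = 46, q_1 = 1*1 + 0 = 1.
  i=2: a_2=21, p_2 = 21*46 + 45 = 1011, q_2 = 21*1 + 1 = 22.
  i=3: a_3=1, p_3 = 1*1011 + 46 = 1057, q_3 = 1*22 + 1 = 23.
Check: 1057^2 - 2112*23^2 = 1117249 - 1117248 = 1, so (x, y) = (1057, 23) solves the equation, and by the theorem it is the least positive solution.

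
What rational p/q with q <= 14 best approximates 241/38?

19/3

Expand x = 241/38 as a continued fraction with the Euclidean algorithm:
  241 = 6*38 + 13, so a_0 = 6.
  38 = 2*13 + 12, so a_1 = 2.
  13 = 1*12 + 1, so a_2 = 1.
  12 = 12*1 + 0, so a_3 = 12.
so x = [6; 2, 1, 12].
Convergents (p_i = a_i*p_{i-1} + p_{i-2}, q_i = a_i*q_{i-1} + q_{i-2} with p_{-2}=0, p_{-1}=1, q_{-2}=1, q_{-1}=0), until the denominator exceeds 14:
  i=0: a_0=6, p_0 = 6*1 + 0 = 6, q_0 = 6*0 + 1 = 1.
  i=1: a_1=2, p_1 = 2*6 + 1 = 13, q_1 = 2*1 + 0 = 2.
  i=2: a_2=1, p_2 = 1*13 + 6 = 19, q_2 = 1*2 + 1 = 3.
  i=3: a_3=12, p_3 = 12*19 + 13 = 241, q_3 = 12*3 + 2 = 38.
q_3 = 38 > 14, so the last convergent with denominator <= 14 is p_2/q_2 = 19/3.
The closest fraction with denominator <= 14 is either p_2/q_2 or the intermediate fraction (k*p_2 + p_1)/(k*q_2 + q_1) with the largest k >= 1 whose denominator stays <= 14; these approach x as k grows, and every other convergent or intermediate fraction in range is farther away.
Largest k: floor((14 - q_1)/q_2) = floor((14 - 2)/3) = 4.
That gives (4*19 + 13)/(4*3 + 2) = 89/14.
Compare the errors: |x - 19/3| = |241*3 - 19*38|/(38*3) = 1/114, and |x - 89/14| = |241*14 - 89*38|/(38*14) = 8/532.
Cross-multiplying, 1*532 = 532 < 912 = 8*114, so 1/114 is smaller: the convergent 19/3 is closer to x than 89/14.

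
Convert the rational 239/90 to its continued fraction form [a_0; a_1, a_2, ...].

Run the Euclidean algorithm on 239 and 90; the successive quotients are the partial quotients a_0, a_1, ... (each step inverts the fractional part left over by the previous one):
  239 = 2*90 + 59, so a_0 = 2.
  90 = 1*59 + 31, so a_1 = 1.
  59 = 1*31 + 28, so a_2 = 1.
  31 = 1*28 + 3, so a_3 = 1.
  28 = 9*3 + 1, so a_4 = 9.
  3 = 3*1 + 0, so a_5 = 3.
The remainder reaches 0 after 6 divisions, so the expansion has 6 partial quotients, read off in order.

[2; 1, 1, 1, 9, 3]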